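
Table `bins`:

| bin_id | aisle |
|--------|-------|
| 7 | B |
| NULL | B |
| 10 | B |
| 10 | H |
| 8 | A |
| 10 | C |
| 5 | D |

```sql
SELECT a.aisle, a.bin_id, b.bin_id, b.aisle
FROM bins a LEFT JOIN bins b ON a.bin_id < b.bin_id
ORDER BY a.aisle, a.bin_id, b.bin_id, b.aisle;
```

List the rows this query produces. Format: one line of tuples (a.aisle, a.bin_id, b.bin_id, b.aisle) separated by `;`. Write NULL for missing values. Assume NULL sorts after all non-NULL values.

(A, 8, 10, B); (A, 8, 10, C); (A, 8, 10, H); (B, 7, 8, A); (B, 7, 10, B); (B, 7, 10, C); (B, 7, 10, H); (B, 10, NULL, NULL); (B, NULL, NULL, NULL); (C, 10, NULL, NULL); (D, 5, 7, B); (D, 5, 8, A); (D, 5, 10, B); (D, 5, 10, C); (D, 5, 10, H); (H, 10, NULL, NULL)

LEFT JOIN keeps every row from `bins a`; unmatched rows get NULL for `bins b`'s columns.
Matching on a.bin_id < b.bin_id. A NULL in a compared column never satisfies the condition.
- bin_id=7: 4 matching b row(s), so 4 row(s) emitted.
- bin_id=NULL: no b row matches, row kept with b columns NULL.
- bin_id=10: no b row matches, row kept with b columns NULL.
- bin_id=10: no b row matches, row kept with b columns NULL.
- bin_id=8: 3 matching b row(s), so 3 row(s) emitted.
- bin_id=10: no b row matches, row kept with b columns NULL.
- bin_id=5: 5 matching b row(s), so 5 row(s) emitted.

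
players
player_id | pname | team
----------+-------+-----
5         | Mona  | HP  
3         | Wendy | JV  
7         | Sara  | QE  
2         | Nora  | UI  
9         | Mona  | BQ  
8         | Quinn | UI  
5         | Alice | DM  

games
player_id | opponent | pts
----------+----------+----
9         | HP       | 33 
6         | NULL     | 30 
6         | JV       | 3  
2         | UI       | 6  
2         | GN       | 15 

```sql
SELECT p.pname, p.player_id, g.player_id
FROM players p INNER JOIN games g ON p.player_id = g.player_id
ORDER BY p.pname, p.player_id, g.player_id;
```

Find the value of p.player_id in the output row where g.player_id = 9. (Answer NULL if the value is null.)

9

INNER JOIN keeps only pairs where the ON condition holds.
Matching on p.player_id = g.player_id.
Matched pairs: 3.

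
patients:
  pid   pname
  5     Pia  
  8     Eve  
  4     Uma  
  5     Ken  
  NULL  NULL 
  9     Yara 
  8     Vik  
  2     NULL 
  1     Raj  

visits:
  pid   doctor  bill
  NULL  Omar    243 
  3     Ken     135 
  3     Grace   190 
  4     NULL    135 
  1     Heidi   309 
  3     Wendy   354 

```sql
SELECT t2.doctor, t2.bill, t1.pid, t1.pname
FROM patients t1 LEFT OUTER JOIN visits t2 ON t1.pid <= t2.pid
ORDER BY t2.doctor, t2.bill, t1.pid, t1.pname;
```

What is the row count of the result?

16

LEFT JOIN keeps every row from `patients`; unmatched rows get NULL for `visits`'s columns.
Matching on t1.pid <= t2.pid. A NULL in a compared column never satisfies the condition.
- t1[0] pid=5 → no match; kept with NULLs on the t2 side.
- t1[1] pid=8 → no match; kept with NULLs on the t2 side.
- t1[2] pid=4 → 1 match(es) in t2 → 1 row(s).
- t1[3] pid=5 → no match; kept with NULLs on the t2 side.
- t1[4] pid=NULL → no match; kept with NULLs on the t2 side.
- t1[5] pid=9 → no match; kept with NULLs on the t2 side.
- t1[6] pid=8 → no match; kept with NULLs on the t2 side.
- t1[7] pid=2 → 4 match(es) in t2 → 4 row(s).
- t1[8] pid=1 → 5 match(es) in t2 → 5 row(s).
Total: 10 matched + 6 padded = 16 rows.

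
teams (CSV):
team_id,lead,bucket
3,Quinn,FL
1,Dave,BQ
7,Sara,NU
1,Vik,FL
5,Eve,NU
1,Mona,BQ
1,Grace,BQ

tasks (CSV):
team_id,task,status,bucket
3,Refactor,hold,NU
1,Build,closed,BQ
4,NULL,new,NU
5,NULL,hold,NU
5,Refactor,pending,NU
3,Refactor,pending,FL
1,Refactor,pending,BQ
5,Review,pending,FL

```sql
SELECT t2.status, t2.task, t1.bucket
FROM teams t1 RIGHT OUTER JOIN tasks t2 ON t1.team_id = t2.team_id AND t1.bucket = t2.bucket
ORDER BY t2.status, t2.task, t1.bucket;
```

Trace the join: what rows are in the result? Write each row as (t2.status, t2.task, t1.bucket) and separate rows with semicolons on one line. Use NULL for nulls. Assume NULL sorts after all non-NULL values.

(closed, Build, BQ); (closed, Build, BQ); (closed, Build, BQ); (hold, Refactor, NULL); (hold, NULL, NU); (new, NULL, NULL); (pending, Refactor, BQ); (pending, Refactor, BQ); (pending, Refactor, BQ); (pending, Refactor, FL); (pending, Refactor, NU); (pending, Review, NULL)

RIGHT JOIN keeps every row from `tasks`; unmatched rows get NULL for `teams`'s columns.
Matching on t1.team_id = t2.team_id AND t1.bucket = t2.bucket.
Matched pairs: 9; unmatched t2 rows kept: 3.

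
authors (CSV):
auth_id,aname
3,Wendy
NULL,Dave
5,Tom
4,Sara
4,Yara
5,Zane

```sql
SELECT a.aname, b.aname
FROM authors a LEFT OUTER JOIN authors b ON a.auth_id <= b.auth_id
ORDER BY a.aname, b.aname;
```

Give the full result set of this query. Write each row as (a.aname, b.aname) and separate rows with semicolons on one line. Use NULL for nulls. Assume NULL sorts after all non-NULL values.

LEFT JOIN keeps every row from `authors a`; unmatched rows get NULL for `authors b`'s columns.
Matching on a.auth_id <= b.auth_id. A NULL in a compared column never satisfies the condition.
Matched pairs: 17; unmatched a rows kept: 1.

(Dave, NULL); (Sara, Sara); (Sara, Tom); (Sara, Yara); (Sara, Zane); (Tom, Tom); (Tom, Zane); (Wendy, Sara); (Wendy, Tom); (Wendy, Wendy); (Wendy, Yara); (Wendy, Zane); (Yara, Sara); (Yara, Tom); (Yara, Yara); (Yara, Zane); (Zane, Tom); (Zane, Zane)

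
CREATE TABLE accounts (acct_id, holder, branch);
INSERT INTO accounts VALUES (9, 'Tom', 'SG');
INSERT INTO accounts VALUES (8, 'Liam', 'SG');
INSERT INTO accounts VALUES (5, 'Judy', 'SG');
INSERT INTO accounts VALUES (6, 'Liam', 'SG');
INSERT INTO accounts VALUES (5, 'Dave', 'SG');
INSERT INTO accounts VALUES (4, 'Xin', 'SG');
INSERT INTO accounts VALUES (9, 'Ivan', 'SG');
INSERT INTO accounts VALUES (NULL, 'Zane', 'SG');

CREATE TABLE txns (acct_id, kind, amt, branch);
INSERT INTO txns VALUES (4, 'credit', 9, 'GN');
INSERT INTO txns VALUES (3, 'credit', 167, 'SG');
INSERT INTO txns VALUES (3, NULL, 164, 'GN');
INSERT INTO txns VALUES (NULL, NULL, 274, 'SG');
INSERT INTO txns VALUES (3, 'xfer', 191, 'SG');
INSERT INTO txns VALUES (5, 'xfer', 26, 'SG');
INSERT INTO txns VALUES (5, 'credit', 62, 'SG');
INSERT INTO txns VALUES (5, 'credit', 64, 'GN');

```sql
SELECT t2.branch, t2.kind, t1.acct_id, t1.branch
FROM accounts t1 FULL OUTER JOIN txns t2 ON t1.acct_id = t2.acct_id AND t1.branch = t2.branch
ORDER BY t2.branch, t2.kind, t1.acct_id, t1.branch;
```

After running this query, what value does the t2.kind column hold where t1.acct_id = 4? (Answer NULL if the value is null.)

NULL

FULL OUTER JOIN keeps every row from both sides; unmatched rows get NULL for the other side's columns.
Matching on t1.acct_id = t2.acct_id AND t1.branch = t2.branch. A NULL in a compared column never satisfies the condition.
- acct_id=9, branch=SG: no t2 row matches, row kept with t2 columns NULL.
- acct_id=8, branch=SG: no t2 row matches, row kept with t2 columns NULL.
- acct_id=5, branch=SG: 2 matching t2 row(s), so 2 row(s) emitted.
- acct_id=6, branch=SG: no t2 row matches, row kept with t2 columns NULL.
- acct_id=5, branch=SG: 2 matching t2 row(s), so 2 row(s) emitted.
- acct_id=4, branch=SG: no t2 row matches, row kept with t2 columns NULL.
- acct_id=9, branch=SG: no t2 row matches, row kept with t2 columns NULL.
- acct_id=NULL, branch=SG: no t2 row matches, row kept with t2 columns NULL.
- 6 t2 row(s) had no t1 match → kept, t1 columns NULL.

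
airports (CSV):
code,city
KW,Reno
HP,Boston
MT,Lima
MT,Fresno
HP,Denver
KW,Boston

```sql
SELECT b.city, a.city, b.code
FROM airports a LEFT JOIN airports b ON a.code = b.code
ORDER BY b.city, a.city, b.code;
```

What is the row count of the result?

12

LEFT JOIN keeps every row from `airports a`; unmatched rows get NULL for `airports b`'s columns.
Matching on a.code = b.code.
- a (code=KW) pairs with 2 row(s) of b.
- a (code=HP) pairs with 2 row(s) of b.
- a (code=MT) pairs with 2 row(s) of b.
- a (code=MT) pairs with 2 row(s) of b.
- a (code=HP) pairs with 2 row(s) of b.
- a (code=KW) pairs with 2 row(s) of b.
Total: 12 rows.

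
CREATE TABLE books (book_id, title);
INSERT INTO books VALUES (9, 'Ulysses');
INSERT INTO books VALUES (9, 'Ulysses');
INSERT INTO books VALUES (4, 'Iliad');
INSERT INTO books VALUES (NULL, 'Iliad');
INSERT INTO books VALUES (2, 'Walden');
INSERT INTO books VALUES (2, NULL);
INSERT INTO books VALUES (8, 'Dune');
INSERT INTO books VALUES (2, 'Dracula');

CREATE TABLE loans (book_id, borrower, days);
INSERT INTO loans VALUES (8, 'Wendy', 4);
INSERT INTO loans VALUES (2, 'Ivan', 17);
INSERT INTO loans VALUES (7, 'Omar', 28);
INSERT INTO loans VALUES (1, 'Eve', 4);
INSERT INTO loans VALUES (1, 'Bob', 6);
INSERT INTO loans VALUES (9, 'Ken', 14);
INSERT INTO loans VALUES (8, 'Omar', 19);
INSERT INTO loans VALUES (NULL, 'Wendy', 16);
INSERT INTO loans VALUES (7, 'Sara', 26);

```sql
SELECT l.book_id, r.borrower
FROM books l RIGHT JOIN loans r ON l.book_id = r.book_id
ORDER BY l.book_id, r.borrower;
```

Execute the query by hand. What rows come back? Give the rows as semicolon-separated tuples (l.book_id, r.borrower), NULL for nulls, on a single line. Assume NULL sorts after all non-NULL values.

(2, Ivan); (2, Ivan); (2, Ivan); (8, Omar); (8, Wendy); (9, Ken); (9, Ken); (NULL, Bob); (NULL, Eve); (NULL, Omar); (NULL, Sara); (NULL, Wendy)

RIGHT JOIN keeps every row from `loans`; unmatched rows get NULL for `books`'s columns.
Matching on l.book_id = r.book_id. A NULL in a compared column never satisfies the condition.
Matched pairs: 7; unmatched r rows kept: 5.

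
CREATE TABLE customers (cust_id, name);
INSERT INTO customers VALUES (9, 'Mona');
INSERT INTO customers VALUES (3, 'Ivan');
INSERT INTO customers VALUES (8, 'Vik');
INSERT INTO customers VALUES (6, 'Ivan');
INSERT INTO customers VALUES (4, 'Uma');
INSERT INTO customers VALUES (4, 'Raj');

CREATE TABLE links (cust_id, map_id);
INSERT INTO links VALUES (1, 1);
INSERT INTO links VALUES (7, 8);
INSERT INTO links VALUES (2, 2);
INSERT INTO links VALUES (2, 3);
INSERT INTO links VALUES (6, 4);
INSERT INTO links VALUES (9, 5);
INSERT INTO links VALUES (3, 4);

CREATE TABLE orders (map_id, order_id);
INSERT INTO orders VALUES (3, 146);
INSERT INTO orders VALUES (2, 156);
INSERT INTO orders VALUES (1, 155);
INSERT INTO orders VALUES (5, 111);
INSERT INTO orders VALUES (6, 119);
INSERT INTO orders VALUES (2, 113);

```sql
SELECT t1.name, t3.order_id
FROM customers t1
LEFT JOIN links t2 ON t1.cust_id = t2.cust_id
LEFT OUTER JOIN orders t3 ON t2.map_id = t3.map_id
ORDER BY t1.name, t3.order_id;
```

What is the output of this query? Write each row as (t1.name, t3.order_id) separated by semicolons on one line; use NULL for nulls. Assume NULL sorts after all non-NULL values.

(Ivan, NULL); (Ivan, NULL); (Mona, 111); (Raj, NULL); (Uma, NULL); (Vik, NULL)

Evaluate left to right. First `customers t1 LEFT JOIN links t2` on cust_id: 6 row(s).
Then LEFT JOIN `orders t3` on map_id: each of those 6 rows is kept; rows whose t2.map_id has no match in t3 get NULL for t3's columns.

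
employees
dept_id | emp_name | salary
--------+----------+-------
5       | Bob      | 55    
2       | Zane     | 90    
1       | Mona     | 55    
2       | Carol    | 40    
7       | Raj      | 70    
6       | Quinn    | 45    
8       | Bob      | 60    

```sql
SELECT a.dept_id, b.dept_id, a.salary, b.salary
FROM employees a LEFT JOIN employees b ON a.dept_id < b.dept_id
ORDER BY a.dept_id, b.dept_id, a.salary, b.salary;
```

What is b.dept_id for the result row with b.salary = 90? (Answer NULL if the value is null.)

2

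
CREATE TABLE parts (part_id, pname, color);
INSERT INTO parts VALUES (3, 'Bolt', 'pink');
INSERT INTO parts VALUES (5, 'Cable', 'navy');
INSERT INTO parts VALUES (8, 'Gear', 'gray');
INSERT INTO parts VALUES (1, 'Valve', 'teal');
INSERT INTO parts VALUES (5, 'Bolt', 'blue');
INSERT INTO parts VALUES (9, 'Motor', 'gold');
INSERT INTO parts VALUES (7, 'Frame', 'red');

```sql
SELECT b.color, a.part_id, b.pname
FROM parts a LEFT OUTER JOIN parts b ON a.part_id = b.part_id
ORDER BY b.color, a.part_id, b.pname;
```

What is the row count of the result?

9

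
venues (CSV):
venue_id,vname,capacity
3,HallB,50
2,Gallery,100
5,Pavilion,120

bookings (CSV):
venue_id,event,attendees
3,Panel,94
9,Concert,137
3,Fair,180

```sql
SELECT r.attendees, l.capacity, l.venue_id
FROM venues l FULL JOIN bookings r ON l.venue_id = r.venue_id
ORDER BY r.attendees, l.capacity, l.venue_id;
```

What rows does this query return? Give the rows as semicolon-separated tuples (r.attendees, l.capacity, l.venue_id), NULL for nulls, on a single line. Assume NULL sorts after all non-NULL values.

(94, 50, 3); (137, NULL, NULL); (180, 50, 3); (NULL, 100, 2); (NULL, 120, 5)

FULL OUTER JOIN keeps every row from both sides; unmatched rows get NULL for the other side's columns.
Matching on l.venue_id = r.venue_id.
Matched pairs: 2; unmatched l rows kept: 2; unmatched r rows kept: 1.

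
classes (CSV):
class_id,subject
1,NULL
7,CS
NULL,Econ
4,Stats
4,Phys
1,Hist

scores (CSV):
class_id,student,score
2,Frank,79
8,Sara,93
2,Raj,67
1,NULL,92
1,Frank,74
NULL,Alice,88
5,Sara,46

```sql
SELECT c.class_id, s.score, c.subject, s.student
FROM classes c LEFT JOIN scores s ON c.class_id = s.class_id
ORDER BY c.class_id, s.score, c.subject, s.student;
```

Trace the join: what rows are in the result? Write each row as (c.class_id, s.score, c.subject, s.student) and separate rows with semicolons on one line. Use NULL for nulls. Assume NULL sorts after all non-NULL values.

LEFT JOIN keeps every row from `classes`; unmatched rows get NULL for `scores`'s columns.
Matching on c.class_id = s.class_id. A NULL in a compared column never satisfies the condition.
- c row (class_id=1): matches 2 s row(s) → 2 output row(s).
- c row (class_id=7): no match → kept, s columns NULL.
- c row (class_id=NULL): no match → kept, s columns NULL.
- c row (class_id=4): no match → kept, s columns NULL.
- c row (class_id=4): no match → kept, s columns NULL.
- c row (class_id=1): matches 2 s row(s) → 2 output row(s).
After projecting and ordering:
c.class_id | s.score | c.subject | s.student
1 | 74 | Hist | Frank
1 | 74 | NULL | Frank
1 | 92 | Hist | NULL
1 | 92 | NULL | NULL
4 | NULL | Phys | NULL
4 | NULL | Stats | NULL
7 | NULL | CS | NULL
NULL | NULL | Econ | NULL

(1, 74, Hist, Frank); (1, 74, NULL, Frank); (1, 92, Hist, NULL); (1, 92, NULL, NULL); (4, NULL, Phys, NULL); (4, NULL, Stats, NULL); (7, NULL, CS, NULL); (NULL, NULL, Econ, NULL)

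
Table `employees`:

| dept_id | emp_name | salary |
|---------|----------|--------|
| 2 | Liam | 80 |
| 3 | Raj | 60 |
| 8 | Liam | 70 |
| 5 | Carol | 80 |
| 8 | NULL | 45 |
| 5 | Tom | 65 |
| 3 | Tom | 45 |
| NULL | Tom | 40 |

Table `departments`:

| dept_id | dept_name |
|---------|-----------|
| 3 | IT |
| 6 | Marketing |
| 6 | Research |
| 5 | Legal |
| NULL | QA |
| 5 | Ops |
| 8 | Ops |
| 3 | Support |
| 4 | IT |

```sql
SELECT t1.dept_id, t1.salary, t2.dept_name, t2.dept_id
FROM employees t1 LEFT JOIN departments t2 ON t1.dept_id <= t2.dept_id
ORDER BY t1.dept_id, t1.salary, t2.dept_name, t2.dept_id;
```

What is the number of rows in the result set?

37

LEFT JOIN keeps every row from `employees`; unmatched rows get NULL for `departments`'s columns.
Matching on t1.dept_id <= t2.dept_id. A NULL in a compared column never satisfies the condition.
- t1[0] dept_id=2 → 8 match(es) in t2 → 8 row(s).
- t1[1] dept_id=3 → 8 match(es) in t2 → 8 row(s).
- t1[2] dept_id=8 → 1 match(es) in t2 → 1 row(s).
- t1[3] dept_id=5 → 5 match(es) in t2 → 5 row(s).
- t1[4] dept_id=8 → 1 match(es) in t2 → 1 row(s).
- t1[5] dept_id=5 → 5 match(es) in t2 → 5 row(s).
- t1[6] dept_id=3 → 8 match(es) in t2 → 8 row(s).
- t1[7] dept_id=NULL → no match; kept with NULLs on the t2 side.
Total: 36 matched + 1 padded = 37 rows.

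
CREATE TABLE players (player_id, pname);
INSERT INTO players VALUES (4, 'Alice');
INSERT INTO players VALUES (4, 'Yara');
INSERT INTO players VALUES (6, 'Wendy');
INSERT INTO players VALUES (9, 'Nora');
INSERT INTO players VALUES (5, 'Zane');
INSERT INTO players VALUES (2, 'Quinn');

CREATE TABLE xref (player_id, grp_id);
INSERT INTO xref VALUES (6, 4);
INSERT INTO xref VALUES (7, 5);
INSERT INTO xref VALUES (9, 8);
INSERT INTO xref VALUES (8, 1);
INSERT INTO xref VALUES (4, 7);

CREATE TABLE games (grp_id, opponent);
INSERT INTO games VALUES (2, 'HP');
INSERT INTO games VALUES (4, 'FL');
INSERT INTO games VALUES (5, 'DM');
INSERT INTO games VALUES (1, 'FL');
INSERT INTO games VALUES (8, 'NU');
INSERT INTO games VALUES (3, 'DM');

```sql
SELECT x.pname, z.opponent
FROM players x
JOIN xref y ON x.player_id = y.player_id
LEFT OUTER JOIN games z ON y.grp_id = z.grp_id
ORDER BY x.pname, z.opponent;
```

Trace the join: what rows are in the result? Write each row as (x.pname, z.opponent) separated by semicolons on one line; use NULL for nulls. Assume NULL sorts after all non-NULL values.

Joins associate left-to-right: players INNER JOIN xref on player_id gives 4 intermediate row(s).
Then LEFT JOIN `games z` on grp_id: each of those 4 rows is kept; rows whose y.grp_id has no match in z get NULL for z's columns.

(Alice, NULL); (Nora, NU); (Wendy, FL); (Yara, NULL)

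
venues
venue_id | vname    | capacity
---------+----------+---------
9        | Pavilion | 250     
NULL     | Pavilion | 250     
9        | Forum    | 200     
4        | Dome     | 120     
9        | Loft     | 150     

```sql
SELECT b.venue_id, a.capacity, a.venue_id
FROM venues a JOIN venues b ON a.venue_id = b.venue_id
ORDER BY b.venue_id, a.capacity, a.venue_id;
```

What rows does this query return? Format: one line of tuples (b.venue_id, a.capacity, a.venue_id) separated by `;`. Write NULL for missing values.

INNER JOIN keeps only pairs where the ON condition holds.
Matching on a.venue_id = b.venue_id. A NULL in a compared column never satisfies the condition.
- a (venue_id=9) pairs with 3 row(s) of b.
- a (venue_id=NULL) has no partner → excluded.
- a (venue_id=9) pairs with 3 row(s) of b.
- a (venue_id=4) pairs with 1 row(s) of b.
- a (venue_id=9) pairs with 3 row(s) of b.
After projecting and ordering:
b.venue_id | a.capacity | a.venue_id
4 | 120 | 4
9 | 150 | 9
9 | 150 | 9
9 | 150 | 9
9 | 200 | 9
9 | 200 | 9
9 | 200 | 9
9 | 250 | 9
9 | 250 | 9
9 | 250 | 9

(4, 120, 4); (9, 150, 9); (9, 150, 9); (9, 150, 9); (9, 200, 9); (9, 200, 9); (9, 200, 9); (9, 250, 9); (9, 250, 9); (9, 250, 9)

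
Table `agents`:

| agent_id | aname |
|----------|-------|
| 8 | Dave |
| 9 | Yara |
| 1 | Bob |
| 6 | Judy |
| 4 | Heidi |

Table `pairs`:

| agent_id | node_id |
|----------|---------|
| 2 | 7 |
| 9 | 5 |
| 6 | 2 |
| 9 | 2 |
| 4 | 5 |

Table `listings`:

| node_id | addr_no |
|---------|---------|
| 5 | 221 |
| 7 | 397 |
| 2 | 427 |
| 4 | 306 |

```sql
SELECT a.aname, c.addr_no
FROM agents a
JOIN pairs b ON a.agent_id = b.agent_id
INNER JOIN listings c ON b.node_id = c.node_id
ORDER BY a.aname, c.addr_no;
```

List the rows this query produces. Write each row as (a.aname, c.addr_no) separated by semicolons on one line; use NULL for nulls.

(Heidi, 221); (Judy, 427); (Yara, 221); (Yara, 427)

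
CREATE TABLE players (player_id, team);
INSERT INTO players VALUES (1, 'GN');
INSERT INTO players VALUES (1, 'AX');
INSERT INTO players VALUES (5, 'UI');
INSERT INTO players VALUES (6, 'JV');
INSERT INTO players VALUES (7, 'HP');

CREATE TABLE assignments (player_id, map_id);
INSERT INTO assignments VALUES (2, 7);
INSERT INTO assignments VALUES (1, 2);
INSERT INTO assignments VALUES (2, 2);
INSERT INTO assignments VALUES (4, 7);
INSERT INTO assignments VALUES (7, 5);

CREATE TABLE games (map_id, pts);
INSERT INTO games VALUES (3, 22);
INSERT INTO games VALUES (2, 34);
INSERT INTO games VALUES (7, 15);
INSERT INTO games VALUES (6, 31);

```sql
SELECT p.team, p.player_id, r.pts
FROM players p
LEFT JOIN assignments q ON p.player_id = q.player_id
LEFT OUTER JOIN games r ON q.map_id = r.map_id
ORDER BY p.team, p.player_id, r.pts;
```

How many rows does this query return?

5

Joins associate left-to-right: players LEFT JOIN assignments on player_id gives 5 intermediate row(s).
Then LEFT JOIN `games r` on map_id: each of those 5 rows is kept; rows whose q.map_id has no match in r get NULL for r's columns.
Result: 5 row(s).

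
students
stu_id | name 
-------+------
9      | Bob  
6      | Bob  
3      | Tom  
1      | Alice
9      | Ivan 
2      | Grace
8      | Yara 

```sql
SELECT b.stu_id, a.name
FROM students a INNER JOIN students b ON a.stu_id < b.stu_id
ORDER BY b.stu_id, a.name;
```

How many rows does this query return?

20

INNER JOIN keeps only pairs where the ON condition holds.
Matching on a.stu_id < b.stu_id.
- a[0] stu_id=9 → no match; dropped.
- a[1] stu_id=6 → 3 match(es) in b → 3 row(s).
- a[2] stu_id=3 → 4 match(es) in b → 4 row(s).
- a[3] stu_id=1 → 6 match(es) in b → 6 row(s).
- a[4] stu_id=9 → no match; dropped.
- a[5] stu_id=2 → 5 match(es) in b → 5 row(s).
- a[6] stu_id=8 → 2 match(es) in b → 2 row(s).
Total: 20 rows.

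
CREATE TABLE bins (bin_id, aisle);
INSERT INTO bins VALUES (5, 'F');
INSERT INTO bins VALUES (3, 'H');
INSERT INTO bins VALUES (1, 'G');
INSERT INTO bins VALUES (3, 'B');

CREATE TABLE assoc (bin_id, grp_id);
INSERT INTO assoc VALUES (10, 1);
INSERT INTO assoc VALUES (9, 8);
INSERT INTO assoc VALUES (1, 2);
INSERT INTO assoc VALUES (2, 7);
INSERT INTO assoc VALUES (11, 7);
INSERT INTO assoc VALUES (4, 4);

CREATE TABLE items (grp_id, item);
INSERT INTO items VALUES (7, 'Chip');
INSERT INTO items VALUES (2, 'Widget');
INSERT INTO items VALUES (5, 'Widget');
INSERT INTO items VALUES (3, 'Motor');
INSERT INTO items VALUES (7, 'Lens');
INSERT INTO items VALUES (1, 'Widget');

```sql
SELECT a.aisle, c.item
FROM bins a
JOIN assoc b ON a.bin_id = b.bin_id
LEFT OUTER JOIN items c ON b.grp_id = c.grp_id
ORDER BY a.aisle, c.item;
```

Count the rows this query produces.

Step 1 — a INNER JOIN b on bin_id → 1 row(s).
Then LEFT JOIN `items c` on grp_id: each of those 1 rows is kept; rows whose b.grp_id has no match in c get NULL for c's columns.
Result: 1 row(s).

1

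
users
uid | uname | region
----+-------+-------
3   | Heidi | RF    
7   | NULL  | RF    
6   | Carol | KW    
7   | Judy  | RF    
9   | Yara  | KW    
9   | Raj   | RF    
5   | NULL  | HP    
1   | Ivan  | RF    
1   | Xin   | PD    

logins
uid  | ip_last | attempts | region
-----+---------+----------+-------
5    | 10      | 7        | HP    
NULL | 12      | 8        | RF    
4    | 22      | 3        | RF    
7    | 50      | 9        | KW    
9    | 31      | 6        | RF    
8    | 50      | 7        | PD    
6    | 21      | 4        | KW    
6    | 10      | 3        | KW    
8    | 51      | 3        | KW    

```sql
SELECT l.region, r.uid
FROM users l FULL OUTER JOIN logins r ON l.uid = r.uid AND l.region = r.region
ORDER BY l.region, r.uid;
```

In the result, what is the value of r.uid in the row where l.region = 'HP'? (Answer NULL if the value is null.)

FULL OUTER JOIN keeps every row from both sides; unmatched rows get NULL for the other side's columns.
Matching on l.uid = r.uid AND l.region = r.region. A NULL in a compared column never satisfies the condition.
Matched pairs: 4; unmatched l rows kept: 6; unmatched r rows kept: 5.

5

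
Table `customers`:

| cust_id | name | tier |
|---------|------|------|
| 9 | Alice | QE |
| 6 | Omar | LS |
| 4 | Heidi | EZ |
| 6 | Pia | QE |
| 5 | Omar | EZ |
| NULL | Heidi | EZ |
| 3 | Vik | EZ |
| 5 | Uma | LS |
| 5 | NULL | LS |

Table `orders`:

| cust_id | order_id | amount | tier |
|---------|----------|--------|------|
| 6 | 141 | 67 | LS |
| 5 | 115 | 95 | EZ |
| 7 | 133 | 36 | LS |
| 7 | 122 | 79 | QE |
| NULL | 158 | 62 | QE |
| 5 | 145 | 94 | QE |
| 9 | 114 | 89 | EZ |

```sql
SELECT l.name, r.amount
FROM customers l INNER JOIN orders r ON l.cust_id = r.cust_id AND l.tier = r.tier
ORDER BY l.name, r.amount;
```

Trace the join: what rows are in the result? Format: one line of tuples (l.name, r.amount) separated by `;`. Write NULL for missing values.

(Omar, 67); (Omar, 95)

INNER JOIN keeps only pairs where the ON condition holds.
Matching on l.cust_id = r.cust_id AND l.tier = r.tier. A NULL in a compared column never satisfies the condition.
Matched pairs: 2.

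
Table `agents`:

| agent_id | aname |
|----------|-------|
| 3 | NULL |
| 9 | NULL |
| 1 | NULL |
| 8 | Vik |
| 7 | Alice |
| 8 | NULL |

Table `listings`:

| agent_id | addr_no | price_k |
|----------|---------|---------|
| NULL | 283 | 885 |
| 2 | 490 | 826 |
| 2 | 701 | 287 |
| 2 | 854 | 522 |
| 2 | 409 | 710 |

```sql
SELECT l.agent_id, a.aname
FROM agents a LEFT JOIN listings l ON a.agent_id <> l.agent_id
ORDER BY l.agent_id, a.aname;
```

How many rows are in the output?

24

LEFT JOIN keeps every row from `agents`; unmatched rows get NULL for `listings`'s columns.
Matching on a.agent_id <> l.agent_id. A NULL in a compared column never satisfies the condition.
Matched pairs: 24; unmatched a rows kept: 0.
Total: 24 rows.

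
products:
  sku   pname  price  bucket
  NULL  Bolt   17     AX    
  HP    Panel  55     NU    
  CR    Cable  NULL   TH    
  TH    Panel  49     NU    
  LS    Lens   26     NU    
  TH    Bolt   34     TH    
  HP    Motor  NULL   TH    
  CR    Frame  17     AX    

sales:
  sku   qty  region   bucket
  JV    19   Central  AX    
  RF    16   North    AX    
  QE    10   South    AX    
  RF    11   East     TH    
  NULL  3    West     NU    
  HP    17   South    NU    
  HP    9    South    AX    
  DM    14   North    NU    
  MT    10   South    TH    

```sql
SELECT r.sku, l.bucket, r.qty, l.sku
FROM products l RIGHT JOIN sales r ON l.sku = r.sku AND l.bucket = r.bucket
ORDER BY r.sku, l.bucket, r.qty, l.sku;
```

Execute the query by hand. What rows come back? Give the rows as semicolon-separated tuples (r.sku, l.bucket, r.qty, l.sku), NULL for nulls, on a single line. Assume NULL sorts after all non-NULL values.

(DM, NULL, 14, NULL); (HP, NU, 17, HP); (HP, NULL, 9, NULL); (JV, NULL, 19, NULL); (MT, NULL, 10, NULL); (QE, NULL, 10, NULL); (RF, NULL, 11, NULL); (RF, NULL, 16, NULL); (NULL, NULL, 3, NULL)

RIGHT JOIN keeps every row from `sales`; unmatched rows get NULL for `products`'s columns.
Matching on l.sku = r.sku AND l.bucket = r.bucket. A NULL in a compared column never satisfies the condition.
Matched pairs: 1; unmatched r rows kept: 8.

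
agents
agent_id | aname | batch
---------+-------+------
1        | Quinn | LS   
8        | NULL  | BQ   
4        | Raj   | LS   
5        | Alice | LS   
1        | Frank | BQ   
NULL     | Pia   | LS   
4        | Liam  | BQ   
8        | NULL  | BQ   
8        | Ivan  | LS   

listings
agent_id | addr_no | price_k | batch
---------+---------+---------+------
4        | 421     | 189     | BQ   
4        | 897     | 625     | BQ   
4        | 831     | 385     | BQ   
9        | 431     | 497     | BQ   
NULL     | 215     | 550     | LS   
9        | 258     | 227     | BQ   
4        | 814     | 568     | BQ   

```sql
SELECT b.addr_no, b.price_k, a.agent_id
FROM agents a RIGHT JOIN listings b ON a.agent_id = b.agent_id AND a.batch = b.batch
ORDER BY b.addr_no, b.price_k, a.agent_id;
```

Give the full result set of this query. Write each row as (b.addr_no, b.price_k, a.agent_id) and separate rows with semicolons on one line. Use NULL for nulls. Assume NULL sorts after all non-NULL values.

(215, 550, NULL); (258, 227, NULL); (421, 189, 4); (431, 497, NULL); (814, 568, 4); (831, 385, 4); (897, 625, 4)

RIGHT JOIN keeps every row from `listings`; unmatched rows get NULL for `agents`'s columns.
Matching on a.agent_id = b.agent_id AND a.batch = b.batch. A NULL in a compared column never satisfies the condition.
- a[0] agent_id=1, batch=LS → no match.
- a[1] agent_id=8, batch=BQ → no match.
- a[2] agent_id=4, batch=LS → no match.
- a[3] agent_id=5, batch=LS → no match.
- a[4] agent_id=1, batch=BQ → no match.
- a[5] agent_id=NULL, batch=LS → no match.
- a[6] agent_id=4, batch=BQ → 4 match(es) in b → 4 row(s).
- a[7] agent_id=8, batch=BQ → no match.
- a[8] agent_id=8, batch=LS → no match.
- 3 row(s) from b found no a partner → padded with NULL.
After projecting and ordering:
b.addr_no | b.price_k | a.agent_id
215 | 550 | NULL
258 | 227 | NULL
421 | 189 | 4
431 | 497 | NULL
814 | 568 | 4
831 | 385 | 4
897 | 625 | 4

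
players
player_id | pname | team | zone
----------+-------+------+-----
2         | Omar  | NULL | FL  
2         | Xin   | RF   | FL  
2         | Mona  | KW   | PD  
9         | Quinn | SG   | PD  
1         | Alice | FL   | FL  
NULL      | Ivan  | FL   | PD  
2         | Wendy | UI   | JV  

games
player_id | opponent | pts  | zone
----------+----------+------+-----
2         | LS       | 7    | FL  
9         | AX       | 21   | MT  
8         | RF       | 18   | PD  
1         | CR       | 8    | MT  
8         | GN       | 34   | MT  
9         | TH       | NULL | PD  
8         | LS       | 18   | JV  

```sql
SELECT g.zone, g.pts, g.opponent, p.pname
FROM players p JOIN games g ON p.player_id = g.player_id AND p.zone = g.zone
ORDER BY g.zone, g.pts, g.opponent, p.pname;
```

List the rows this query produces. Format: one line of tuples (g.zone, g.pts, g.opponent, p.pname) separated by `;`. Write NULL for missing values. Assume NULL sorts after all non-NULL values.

(FL, 7, LS, Omar); (FL, 7, LS, Xin); (PD, NULL, TH, Quinn)

INNER JOIN keeps only pairs where the ON condition holds.
Matching on p.player_id = g.player_id AND p.zone = g.zone. A NULL in a compared column never satisfies the condition.
- player_id=2, zone=FL: 1 matching g row(s), so 1 row(s) emitted.
- player_id=2, zone=FL: 1 matching g row(s), so 1 row(s) emitted.
- player_id=2, zone=PD: no matching g row, dropped.
- player_id=9, zone=PD: 1 matching g row(s), so 1 row(s) emitted.
- player_id=1, zone=FL: no matching g row, dropped.
- player_id=NULL, zone=PD: no matching g row, dropped.
- player_id=2, zone=JV: no matching g row, dropped.
After projecting and ordering:
g.zone | g.pts | g.opponent | p.pname
FL | 7 | LS | Omar
FL | 7 | LS | Xin
PD | NULL | TH | Quinn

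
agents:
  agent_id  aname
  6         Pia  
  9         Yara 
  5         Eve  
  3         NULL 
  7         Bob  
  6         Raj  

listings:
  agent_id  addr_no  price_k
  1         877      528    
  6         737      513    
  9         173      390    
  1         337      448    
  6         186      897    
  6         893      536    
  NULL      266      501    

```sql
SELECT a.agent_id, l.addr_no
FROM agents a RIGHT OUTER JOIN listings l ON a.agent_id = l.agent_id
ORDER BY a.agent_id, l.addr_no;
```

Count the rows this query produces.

RIGHT JOIN keeps every row from `listings`; unmatched rows get NULL for `agents`'s columns.
Matching on a.agent_id = l.agent_id. A NULL in a compared column never satisfies the condition.
- agent_id=6: 3 matching l row(s), so 3 row(s) emitted.
- agent_id=9: 1 matching l row(s), so 1 row(s) emitted.
- agent_id=5: no matching l row.
- agent_id=3: no matching l row.
- agent_id=7: no matching l row.
- agent_id=6: 3 matching l row(s), so 3 row(s) emitted.
- plus 3 unmatched l row(s), each kept with NULL a columns.
Total: 7 matched + 3 padded = 10 rows.

10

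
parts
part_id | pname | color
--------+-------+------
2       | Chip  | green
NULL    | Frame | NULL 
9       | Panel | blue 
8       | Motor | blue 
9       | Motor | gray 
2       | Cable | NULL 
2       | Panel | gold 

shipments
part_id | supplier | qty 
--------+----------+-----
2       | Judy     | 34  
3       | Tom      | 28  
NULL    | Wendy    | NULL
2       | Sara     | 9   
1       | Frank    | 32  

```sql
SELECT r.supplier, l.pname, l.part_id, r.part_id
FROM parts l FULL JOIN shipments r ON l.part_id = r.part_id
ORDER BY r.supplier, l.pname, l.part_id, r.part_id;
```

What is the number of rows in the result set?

13

FULL OUTER JOIN keeps every row from both sides; unmatched rows get NULL for the other side's columns.
Matching on l.part_id = r.part_id. A NULL in a compared column never satisfies the condition.
- part_id=2: 2 matching r row(s), so 2 row(s) emitted.
- part_id=NULL: no r row matches, row kept with r columns NULL.
- part_id=9: no r row matches, row kept with r columns NULL.
- part_id=8: no r row matches, row kept with r columns NULL.
- part_id=9: no r row matches, row kept with r columns NULL.
- part_id=2: 2 matching r row(s), so 2 row(s) emitted.
- part_id=2: 2 matching r row(s), so 2 row(s) emitted.
- 3 r row(s) had no l match → kept, l columns NULL.
Total: 6 matched + 7 padded = 13 rows.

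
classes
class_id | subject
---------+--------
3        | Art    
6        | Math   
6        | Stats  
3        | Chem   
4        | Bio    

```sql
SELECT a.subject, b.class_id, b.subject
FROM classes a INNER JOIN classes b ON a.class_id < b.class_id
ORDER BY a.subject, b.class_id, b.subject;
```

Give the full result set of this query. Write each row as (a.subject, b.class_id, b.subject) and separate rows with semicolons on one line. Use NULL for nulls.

(Art, 4, Bio); (Art, 6, Math); (Art, 6, Stats); (Bio, 6, Math); (Bio, 6, Stats); (Chem, 4, Bio); (Chem, 6, Math); (Chem, 6, Stats)

INNER JOIN keeps only pairs where the ON condition holds.
Matching on a.class_id < b.class_id.
- a[0] class_id=3 → 3 match(es) in b → 3 row(s).
- a[1] class_id=6 → no match; dropped.
- a[2] class_id=6 → no match; dropped.
- a[3] class_id=3 → 3 match(es) in b → 3 row(s).
- a[4] class_id=4 → 2 match(es) in b → 2 row(s).
After projecting and ordering:
a.subject | b.class_id | b.subject
Art | 4 | Bio
Art | 6 | Math
Art | 6 | Stats
Bio | 6 | Math
Bio | 6 | Stats
Chem | 4 | Bio
Chem | 6 | Math
Chem | 6 | Stats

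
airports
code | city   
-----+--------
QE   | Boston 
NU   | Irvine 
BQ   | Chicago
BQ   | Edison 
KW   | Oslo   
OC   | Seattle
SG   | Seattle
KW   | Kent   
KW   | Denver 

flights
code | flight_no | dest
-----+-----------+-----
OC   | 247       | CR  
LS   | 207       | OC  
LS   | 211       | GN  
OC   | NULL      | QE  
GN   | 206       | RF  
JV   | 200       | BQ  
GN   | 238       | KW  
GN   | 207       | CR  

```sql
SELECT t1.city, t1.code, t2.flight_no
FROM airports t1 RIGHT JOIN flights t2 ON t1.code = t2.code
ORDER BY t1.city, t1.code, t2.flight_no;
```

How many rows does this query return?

8

RIGHT JOIN keeps every row from `flights`; unmatched rows get NULL for `airports`'s columns.
Matching on t1.code = t2.code.
- t1 row (code=QE): no match.
- t1 row (code=NU): no match.
- t1 row (code=BQ): no match.
- t1 row (code=BQ): no match.
- t1 row (code=KW): no match.
- t1 row (code=OC): matches 2 t2 row(s) → 2 output row(s).
- t1 row (code=SG): no match.
- t1 row (code=KW): no match.
- t1 row (code=KW): no match.
- plus 6 unmatched t2 row(s), each kept with NULL t1 columns.
Total: 2 matched + 6 padded = 8 rows.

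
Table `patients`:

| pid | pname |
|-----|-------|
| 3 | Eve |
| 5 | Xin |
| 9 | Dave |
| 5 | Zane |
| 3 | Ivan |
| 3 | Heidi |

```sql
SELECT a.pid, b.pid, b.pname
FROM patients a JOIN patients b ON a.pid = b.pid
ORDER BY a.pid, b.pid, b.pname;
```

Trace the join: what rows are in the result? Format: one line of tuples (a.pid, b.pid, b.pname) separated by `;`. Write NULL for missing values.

INNER JOIN keeps only pairs where the ON condition holds.
Matching on a.pid = b.pid.
- a (pid=3) pairs with 3 row(s) of b.
- a (pid=5) pairs with 2 row(s) of b.
- a (pid=9) pairs with 1 row(s) of b.
- a (pid=5) pairs with 2 row(s) of b.
- a (pid=3) pairs with 3 row(s) of b.
- a (pid=3) pairs with 3 row(s) of b.

(3, 3, Eve); (3, 3, Eve); (3, 3, Eve); (3, 3, Heidi); (3, 3, Heidi); (3, 3, Heidi); (3, 3, Ivan); (3, 3, Ivan); (3, 3, Ivan); (5, 5, Xin); (5, 5, Xin); (5, 5, Zane); (5, 5, Zane); (9, 9, Dave)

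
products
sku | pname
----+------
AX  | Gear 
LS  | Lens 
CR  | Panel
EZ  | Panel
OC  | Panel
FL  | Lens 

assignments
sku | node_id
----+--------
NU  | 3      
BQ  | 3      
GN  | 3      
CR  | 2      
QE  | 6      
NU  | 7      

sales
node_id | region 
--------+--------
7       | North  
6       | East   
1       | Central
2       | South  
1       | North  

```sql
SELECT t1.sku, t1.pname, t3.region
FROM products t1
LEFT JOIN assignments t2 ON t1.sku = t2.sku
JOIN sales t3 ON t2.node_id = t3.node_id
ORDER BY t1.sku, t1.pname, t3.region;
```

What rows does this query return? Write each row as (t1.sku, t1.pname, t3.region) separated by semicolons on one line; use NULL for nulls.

(CR, Panel, South)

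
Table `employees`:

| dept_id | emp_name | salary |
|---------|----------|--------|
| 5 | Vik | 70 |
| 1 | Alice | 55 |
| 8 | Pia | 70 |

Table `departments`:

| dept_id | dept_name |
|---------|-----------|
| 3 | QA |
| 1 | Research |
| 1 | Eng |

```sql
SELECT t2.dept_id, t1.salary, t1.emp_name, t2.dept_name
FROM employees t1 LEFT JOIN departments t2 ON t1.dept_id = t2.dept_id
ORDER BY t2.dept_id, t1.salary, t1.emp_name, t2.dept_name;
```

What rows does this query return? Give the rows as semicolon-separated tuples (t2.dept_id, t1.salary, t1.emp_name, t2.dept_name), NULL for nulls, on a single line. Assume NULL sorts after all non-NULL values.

(1, 55, Alice, Eng); (1, 55, Alice, Research); (NULL, 70, Pia, NULL); (NULL, 70, Vik, NULL)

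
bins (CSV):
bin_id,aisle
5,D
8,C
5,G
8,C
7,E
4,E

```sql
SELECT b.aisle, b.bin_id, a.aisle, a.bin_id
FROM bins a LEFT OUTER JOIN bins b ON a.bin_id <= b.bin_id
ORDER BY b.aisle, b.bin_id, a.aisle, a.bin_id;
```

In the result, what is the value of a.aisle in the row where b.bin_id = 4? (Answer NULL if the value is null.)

LEFT JOIN keeps every row from `bins a`; unmatched rows get NULL for `bins b`'s columns.
Matching on a.bin_id <= b.bin_id.
Matched pairs: 23; unmatched a rows kept: 0.

E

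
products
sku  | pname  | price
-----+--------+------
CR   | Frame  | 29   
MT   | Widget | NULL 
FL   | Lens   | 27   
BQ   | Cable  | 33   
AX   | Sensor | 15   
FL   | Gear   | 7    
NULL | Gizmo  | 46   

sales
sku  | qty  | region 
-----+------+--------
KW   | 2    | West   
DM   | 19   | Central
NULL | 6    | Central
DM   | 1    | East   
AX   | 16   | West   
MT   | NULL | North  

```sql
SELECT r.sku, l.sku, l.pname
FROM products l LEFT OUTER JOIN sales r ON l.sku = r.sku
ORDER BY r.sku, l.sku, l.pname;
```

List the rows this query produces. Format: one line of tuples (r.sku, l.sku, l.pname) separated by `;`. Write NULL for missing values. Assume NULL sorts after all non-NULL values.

(AX, AX, Sensor); (MT, MT, Widget); (NULL, BQ, Cable); (NULL, CR, Frame); (NULL, FL, Gear); (NULL, FL, Lens); (NULL, NULL, Gizmo)

LEFT JOIN keeps every row from `products`; unmatched rows get NULL for `sales`'s columns.
Matching on l.sku = r.sku. A NULL in a compared column never satisfies the condition.
Matched pairs: 2; unmatched l rows kept: 5.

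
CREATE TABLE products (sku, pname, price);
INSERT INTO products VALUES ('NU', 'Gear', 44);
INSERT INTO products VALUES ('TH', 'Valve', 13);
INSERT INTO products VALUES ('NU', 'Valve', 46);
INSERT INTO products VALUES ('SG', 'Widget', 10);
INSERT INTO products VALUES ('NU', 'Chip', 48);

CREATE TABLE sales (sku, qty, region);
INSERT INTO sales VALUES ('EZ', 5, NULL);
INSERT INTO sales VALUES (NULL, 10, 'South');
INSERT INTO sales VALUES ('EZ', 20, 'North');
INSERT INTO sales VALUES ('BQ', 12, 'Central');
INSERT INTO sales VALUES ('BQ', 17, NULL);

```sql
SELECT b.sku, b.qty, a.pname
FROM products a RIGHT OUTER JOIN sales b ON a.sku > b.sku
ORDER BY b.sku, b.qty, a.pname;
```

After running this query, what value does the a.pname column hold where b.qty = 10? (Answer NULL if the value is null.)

NULL

RIGHT JOIN keeps every row from `sales`; unmatched rows get NULL for `products`'s columns.
Matching on a.sku > b.sku. A NULL in a compared column never satisfies the condition.
Matched pairs: 20; unmatched b rows kept: 1.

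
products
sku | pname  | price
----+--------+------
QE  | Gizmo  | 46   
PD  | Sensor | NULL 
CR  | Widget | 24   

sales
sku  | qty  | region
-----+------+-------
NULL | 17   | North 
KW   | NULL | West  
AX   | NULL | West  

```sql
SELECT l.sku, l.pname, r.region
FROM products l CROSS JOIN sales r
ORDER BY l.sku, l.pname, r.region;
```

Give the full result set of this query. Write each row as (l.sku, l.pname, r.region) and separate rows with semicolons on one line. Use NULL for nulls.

(CR, Widget, North); (CR, Widget, West); (CR, Widget, West); (PD, Sensor, North); (PD, Sensor, West); (PD, Sensor, West); (QE, Gizmo, North); (QE, Gizmo, West); (QE, Gizmo, West)

CROSS JOIN pairs every row of `products` with every row of `sales`: 3 × 3 = 9 rows.
After projecting and ordering:
l.sku | l.pname | r.region
CR | Widget | North
CR | Widget | West
CR | Widget | West
PD | Sensor | North
PD | Sensor | West
PD | Sensor | West
QE | Gizmo | North
QE | Gizmo | West
QE | Gizmo | West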